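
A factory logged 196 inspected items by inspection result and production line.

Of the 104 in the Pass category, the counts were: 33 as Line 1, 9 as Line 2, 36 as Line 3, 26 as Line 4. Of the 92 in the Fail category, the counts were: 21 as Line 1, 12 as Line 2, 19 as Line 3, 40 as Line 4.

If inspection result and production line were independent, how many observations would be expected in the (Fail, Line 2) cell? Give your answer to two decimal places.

9.86

Row total (Fail) = 92; column total (Line 2) = 21; grand total N = 196.
Expected count = (row total × column total) / N = 92 × 21 / 196 = 9.86.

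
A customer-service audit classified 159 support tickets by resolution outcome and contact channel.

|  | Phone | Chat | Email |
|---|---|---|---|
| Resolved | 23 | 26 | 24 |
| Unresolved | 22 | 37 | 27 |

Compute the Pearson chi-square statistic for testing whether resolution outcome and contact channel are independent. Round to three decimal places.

1.064

Row totals: 73, 86. Column totals: 45, 63, 51. Grand total N = 159.
Expected counts (row total × column total / N):
  Resolved, Phone: 73×45/159 = 20.6604
  Resolved, Chat: 73×63/159 = 28.9245
  Resolved, Email: 73×51/159 = 23.4151
  Unresolved, Phone: 86×45/159 = 24.3396
  Unresolved, Chat: 86×63/159 = 34.0755
  Unresolved, Email: 86×51/159 = 27.5849
Contributions (O − E)²/E:
  (23 − 20.6604)²/20.6604 = 0.2649
  (26 − 28.9245)²/28.9245 = 0.2957
  (24 − 23.4151)²/23.4151 = 0.0146
  (22 − 24.3396)²/24.3396 = 0.2249
  (37 − 34.0755)²/34.0755 = 0.2510
  (27 − 27.5849)²/27.5849 = 0.0124
χ² = 0.2649 + 0.2957 + 0.0146 + 0.2249 + 0.2510 + 0.0124 = 1.064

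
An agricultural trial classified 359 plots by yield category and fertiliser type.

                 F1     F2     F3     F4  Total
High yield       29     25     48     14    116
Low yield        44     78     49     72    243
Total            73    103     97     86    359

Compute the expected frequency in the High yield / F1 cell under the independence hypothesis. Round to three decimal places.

23.588

Row total (High yield) = 116; column total (F1) = 73; grand total N = 359.
Expected count = (row total × column total) / N = 116 × 73 / 359 = 23.588.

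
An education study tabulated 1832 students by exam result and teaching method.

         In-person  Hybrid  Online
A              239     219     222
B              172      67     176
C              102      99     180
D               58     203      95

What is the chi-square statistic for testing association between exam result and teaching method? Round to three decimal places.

Row totals: 680, 415, 381, 356. Column totals: 571, 588, 673. Grand total N = 1832.
Expected counts (row total × column total / N):
  A, In-person: 680×571/1832 = 211.9432
  A, Hybrid: 680×588/1832 = 218.2533
  A, Online: 680×673/1832 = 249.8035
  B, In-person: 415×571/1832 = 129.3477
  B, Hybrid: 415×588/1832 = 133.1987
  B, Online: 415×673/1832 = 152.4536
  C, In-person: 381×571/1832 = 118.7505
  C, Hybrid: 381×588/1832 = 122.2860
  C, Online: 381×673/1832 = 139.9634
  D, In-person: 356×571/1832 = 110.9585
  D, Hybrid: 356×588/1832 = 114.2620
  D, Online: 356×673/1832 = 130.7795
Contributions (O − E)²/E:
  (239 − 211.9432)²/211.9432 = 3.4541
  (219 − 218.2533)²/218.2533 = 0.0026
  (222 − 249.8035)²/249.8035 = 3.0946
  (172 − 129.3477)²/129.3477 = 14.0646
  (67 − 133.1987)²/133.1987 = 32.9002
  (176 − 152.4536)²/152.4536 = 3.6367
  (102 − 118.7505)²/118.7505 = 2.3628
  (99 − 122.2860)²/122.2860 = 4.4342
  (180 − 139.9634)²/139.9634 = 11.4525
  (58 − 110.9585)²/110.9585 = 25.2761
  (203 − 114.2620)²/114.2620 = 68.9156
  (95 − 130.7795)²/130.7795 = 9.7888
χ² = 3.4541 + 0.0026 + 3.0946 + 14.0646 + 32.9002 + 3.6367 + 2.3628 + 4.4342 + 11.4525 + 25.2761 + 68.9156 + 9.7888 = 179.383

179.383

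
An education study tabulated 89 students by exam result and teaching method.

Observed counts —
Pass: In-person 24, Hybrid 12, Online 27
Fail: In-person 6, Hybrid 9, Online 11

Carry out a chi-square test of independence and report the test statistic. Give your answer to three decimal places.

Row totals: 63, 26. Column totals: 30, 21, 38. Grand total N = 89.
Expected counts (row total × column total / N):
  Pass, In-person: 63×30/89 = 21.2360
  Pass, Hybrid: 63×21/89 = 14.8652
  Pass, Online: 63×38/89 = 26.8989
  Fail, In-person: 26×30/89 = 8.7640
  Fail, Hybrid: 26×21/89 = 6.1348
  Fail, Online: 26×38/89 = 11.1011
Contributions (O − E)²/E:
  (24 − 21.2360)²/21.2360 = 0.3598
  (12 − 14.8652)²/14.8652 = 0.5523
  (27 − 26.8989)²/26.8989 = 0.0004
  (6 − 8.7640)²/8.7640 = 0.8717
  (9 − 6.1348)²/6.1348 = 1.3382
  (11 − 11.1011)²/11.1011 = 0.0009
χ² = 0.3598 + 0.5523 + 0.0004 + 0.8717 + 1.3382 + 0.0009 = 3.123

3.123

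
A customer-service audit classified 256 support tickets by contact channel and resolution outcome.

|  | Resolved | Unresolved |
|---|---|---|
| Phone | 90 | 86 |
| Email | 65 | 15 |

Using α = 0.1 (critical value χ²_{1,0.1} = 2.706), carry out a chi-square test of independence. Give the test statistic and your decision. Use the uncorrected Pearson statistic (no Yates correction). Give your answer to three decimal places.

20.879; reject H₀

Row totals: 176, 80. Column totals: 155, 101. Grand total N = 256.
Expected counts (row total × column total / N):
  Phone, Resolved: 176×155/256 = 106.5625
  Phone, Unresolved: 176×101/256 = 69.4375
  Email, Resolved: 80×155/256 = 48.4375
  Email, Unresolved: 80×101/256 = 31.5625
Contributions (O − E)²/E:
  (90 − 106.5625)²/106.5625 = 2.5742
  (86 − 69.4375)²/69.4375 = 3.9506
  (65 − 48.4375)²/48.4375 = 5.6633
  (15 − 31.5625)²/31.5625 = 8.6912
χ² = 2.5742 + 3.9506 + 5.6633 + 8.6912 = 20.879
df = (2−1)(2−1) = 1. Since 20.879 > 2.706, reject the null hypothesis of independence at α = 0.1.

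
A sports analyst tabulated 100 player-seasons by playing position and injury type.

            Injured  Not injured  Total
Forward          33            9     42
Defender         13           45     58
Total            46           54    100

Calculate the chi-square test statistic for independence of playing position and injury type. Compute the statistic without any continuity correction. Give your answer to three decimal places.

30.927

Grand total N = 100.
Expected counts (row total × column total / N):
  Forward, Injured: 42×46/100 = 19.3200
  Forward, Not injured: 42×54/100 = 22.6800
  Defender, Injured: 58×46/100 = 26.6800
  Defender, Not injured: 58×54/100 = 31.3200
Contributions (O − E)²/E:
  (33 − 19.3200)²/19.3200 = 9.6865
  (9 − 22.6800)²/22.6800 = 8.2514
  (13 − 26.6800)²/26.6800 = 7.0143
  (45 − 31.3200)²/31.3200 = 5.9752
χ² = 9.6865 + 8.2514 + 7.0143 + 5.9752 = 30.927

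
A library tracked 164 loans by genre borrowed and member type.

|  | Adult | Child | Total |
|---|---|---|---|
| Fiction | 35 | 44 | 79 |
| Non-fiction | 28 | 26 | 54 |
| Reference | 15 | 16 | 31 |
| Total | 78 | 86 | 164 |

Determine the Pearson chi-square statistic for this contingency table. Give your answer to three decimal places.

0.743

Grand total N = 164.
Expected counts (row total × column total / N):
  Fiction, Adult: 79×78/164 = 37.5732
  Fiction, Child: 79×86/164 = 41.4268
  Non-fiction, Adult: 54×78/164 = 25.6829
  Non-fiction, Child: 54×86/164 = 28.3171
  Reference, Adult: 31×78/164 = 14.7439
  Reference, Child: 31×86/164 = 16.2561
Contributions (O − E)²/E:
  (35 − 37.5732)²/37.5732 = 0.1762
  (44 − 41.4268)²/41.4268 = 0.1598
  (28 − 25.6829)²/25.6829 = 0.2090
  (26 − 28.3171)²/28.3171 = 0.1896
  (15 − 14.7439)²/14.7439 = 0.0044
  (16 − 16.2561)²/16.2561 = 0.0040
χ² = 0.1762 + 0.1598 + 0.2090 + 0.1896 + 0.0044 + 0.0040 = 0.743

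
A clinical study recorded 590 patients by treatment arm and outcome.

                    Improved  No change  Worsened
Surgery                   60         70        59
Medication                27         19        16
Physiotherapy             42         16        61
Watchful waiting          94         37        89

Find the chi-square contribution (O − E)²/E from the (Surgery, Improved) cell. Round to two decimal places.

Row total (Surgery) = 189; column total (Improved) = 223; N = 590.
Expected count E = 189 × 223 / 590 = 71.4356.
Contribution = (O − E)²/E = (60 − 71.4356)² / 71.4356 = 1.83.

1.83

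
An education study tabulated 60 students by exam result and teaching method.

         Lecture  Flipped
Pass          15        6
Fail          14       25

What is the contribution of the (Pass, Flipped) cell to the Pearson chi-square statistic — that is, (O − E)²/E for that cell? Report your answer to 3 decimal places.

Row total (Pass) = 21; column total (Flipped) = 31; N = 60.
Expected count E = 21 × 31 / 60 = 10.8500.
Contribution = (O − E)²/E = (6 − 10.8500)² / 10.8500 = 2.168.

2.168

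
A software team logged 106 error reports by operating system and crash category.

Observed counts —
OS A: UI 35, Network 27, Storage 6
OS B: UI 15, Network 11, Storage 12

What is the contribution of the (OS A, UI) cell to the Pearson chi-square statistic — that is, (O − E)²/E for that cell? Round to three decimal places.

Row total (OS A) = 68; column total (UI) = 50; N = 106.
Expected count E = 68 × 50 / 106 = 32.0755.
Contribution = (O − E)²/E = (35 − 32.0755)² / 32.0755 = 0.267.

0.267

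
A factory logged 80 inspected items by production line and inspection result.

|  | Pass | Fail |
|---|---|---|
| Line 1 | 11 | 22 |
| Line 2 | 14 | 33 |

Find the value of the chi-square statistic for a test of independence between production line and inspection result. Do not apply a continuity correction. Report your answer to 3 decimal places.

Row totals: 33, 47. Column totals: 25, 55. Grand total N = 80.
Expected counts (row total × column total / N):
  Line 1, Pass: 33×25/80 = 10.3125
  Line 1, Fail: 33×55/80 = 22.6875
  Line 2, Pass: 47×25/80 = 14.6875
  Line 2, Fail: 47×55/80 = 32.3125
Contributions (O − E)²/E:
  (11 − 10.3125)²/10.3125 = 0.0458
  (22 − 22.6875)²/22.6875 = 0.0208
  (14 − 14.6875)²/14.6875 = 0.0322
  (33 − 32.3125)²/32.3125 = 0.0146
χ² = 0.0458 + 0.0208 + 0.0322 + 0.0146 = 0.113

0.113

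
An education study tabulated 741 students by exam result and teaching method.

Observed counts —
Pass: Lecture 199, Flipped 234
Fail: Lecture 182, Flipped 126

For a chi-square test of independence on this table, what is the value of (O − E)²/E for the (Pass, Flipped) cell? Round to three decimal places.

2.656

Row total (Pass) = 433; column total (Flipped) = 360; N = 741.
Expected count E = 433 × 360 / 741 = 210.3644.
Contribution = (O − E)²/E = (234 − 210.3644)² / 210.3644 = 2.656.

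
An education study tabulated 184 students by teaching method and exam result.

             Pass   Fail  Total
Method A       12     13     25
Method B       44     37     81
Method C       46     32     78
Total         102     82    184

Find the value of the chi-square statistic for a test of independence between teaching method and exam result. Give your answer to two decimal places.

Grand total N = 184.
Expected counts (row total × column total / N):
  Method A, Pass: 25×102/184 = 13.859
  Method A, Fail: 25×82/184 = 11.141
  Method B, Pass: 81×102/184 = 44.902
  Method B, Fail: 81×82/184 = 36.098
  Method C, Pass: 78×102/184 = 43.239
  Method C, Fail: 78×82/184 = 34.761
Contributions (O − E)²/E:
  (12 − 13.859)²/13.859 = 0.2494
  (13 − 11.141)²/11.141 = 0.3102
  (44 − 44.902)²/44.902 = 0.0181
  (37 − 36.098)²/36.098 = 0.0225
  (46 − 43.239)²/43.239 = 0.1763
  (32 − 34.761)²/34.761 = 0.2193
χ² = 0.2494 + 0.3102 + 0.0181 + 0.0225 + 0.1763 + 0.2193 = 1.00

1.00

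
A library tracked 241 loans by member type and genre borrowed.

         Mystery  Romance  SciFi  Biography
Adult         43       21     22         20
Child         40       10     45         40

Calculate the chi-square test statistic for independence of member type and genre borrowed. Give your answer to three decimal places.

15.306

Row totals: 106, 135. Column totals: 83, 31, 67, 60. Grand total N = 241.
Expected counts (row total × column total / N):
  Adult, Mystery: 106×83/241 = 36.5062
  Adult, Romance: 106×31/241 = 13.6349
  Adult, SciFi: 106×67/241 = 29.4689
  Adult, Biography: 106×60/241 = 26.3900
  Child, Mystery: 135×83/241 = 46.4938
  Child, Romance: 135×31/241 = 17.3651
  Child, SciFi: 135×67/241 = 37.5311
  Child, Biography: 135×60/241 = 33.6100
Contributions (O − E)²/E:
  (43 − 36.5062)²/36.5062 = 1.1551
  (21 − 13.6349)²/13.6349 = 3.9784
  (22 − 29.4689)²/29.4689 = 1.8930
  (20 − 26.3900)²/26.3900 = 1.5473
  (40 − 46.4938)²/46.4938 = 0.9070
  (10 − 17.3651)²/17.3651 = 3.1238
  (45 − 37.5311)²/37.5311 = 1.4864
  (40 − 33.6100)²/33.6100 = 1.2149
χ² = 1.1551 + 3.9784 + 1.8930 + 1.5473 + 0.9070 + 3.1238 + 1.4864 + 1.2149 = 15.306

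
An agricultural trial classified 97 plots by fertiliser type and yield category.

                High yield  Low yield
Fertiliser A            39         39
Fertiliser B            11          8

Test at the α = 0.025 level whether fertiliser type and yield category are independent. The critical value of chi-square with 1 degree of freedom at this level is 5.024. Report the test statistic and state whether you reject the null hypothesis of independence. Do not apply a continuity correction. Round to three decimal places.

0.381; fail to reject H₀

Row totals: 78, 19. Column totals: 50, 47. Grand total N = 97.
Expected counts (row total × column total / N):
  Fertiliser A, High yield: 78×50/97 = 40.2062
  Fertiliser A, Low yield: 78×47/97 = 37.7938
  Fertiliser B, High yield: 19×50/97 = 9.7938
  Fertiliser B, Low yield: 19×47/97 = 9.2062
Contributions (O − E)²/E:
  (39 − 40.2062)²/40.2062 = 0.0362
  (39 − 37.7938)²/37.7938 = 0.0385
  (11 − 9.7938)²/9.7938 = 0.1486
  (8 − 9.2062)²/9.2062 = 0.1580
χ² = 0.0362 + 0.0385 + 0.1486 + 0.1580 = 0.381
df = (2−1)(2−1) = 1. Since 0.381 < 5.024, fail to reject the null hypothesis of independence at α = 0.025.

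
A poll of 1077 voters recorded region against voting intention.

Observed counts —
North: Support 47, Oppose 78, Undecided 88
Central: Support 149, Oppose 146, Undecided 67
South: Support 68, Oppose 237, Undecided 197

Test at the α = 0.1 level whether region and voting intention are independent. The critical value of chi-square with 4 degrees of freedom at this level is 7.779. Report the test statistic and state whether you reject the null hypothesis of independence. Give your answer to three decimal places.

104.497; reject H₀

Row totals: 213, 362, 502. Column totals: 264, 461, 352. Grand total N = 1077.
Expected counts (row total × column total / N):
  North, Support: 213×264/1077 = 52.211699
  North, Oppose: 213×461/1077 = 91.172702
  North, Undecided: 213×352/1077 = 69.615599
  Central, Support: 362×264/1077 = 88.735376
  Central, Oppose: 362×461/1077 = 154.950789
  Central, Undecided: 362×352/1077 = 118.313835
  South, Support: 502×264/1077 = 123.052925
  South, Oppose: 502×461/1077 = 214.876509
  South, Undecided: 502×352/1077 = 164.070566
Contributions (O − E)²/E:
  (47 − 52.211699)²/52.211699 = 0.5202
  (78 − 91.172702)²/91.172702 = 1.9032
  (88 − 69.615599)²/69.615599 = 4.8550
  (149 − 88.735376)²/88.735376 = 40.9287
  (146 − 154.950789)²/154.950789 = 0.5170
  (67 − 118.313835)²/118.313835 = 22.2553
  (68 − 123.052925)²/123.052925 = 24.6303
  (237 − 214.876509)²/214.876509 = 2.2778
  (197 − 164.070566)²/164.070566 = 6.6090
χ² = 0.5202 + 1.9032 + 4.8550 + 40.9287 + 0.5170 + 22.2553 + 24.6303 + 2.2778 + 6.6090 = 104.497
df = (3−1)(3−1) = 4. Since 104.497 > 7.779, reject the null hypothesis of independence at α = 0.1.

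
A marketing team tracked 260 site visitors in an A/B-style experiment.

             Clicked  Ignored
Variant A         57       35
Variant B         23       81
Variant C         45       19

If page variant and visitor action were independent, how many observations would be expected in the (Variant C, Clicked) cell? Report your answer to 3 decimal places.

Row total (Variant C) = 64; column total (Clicked) = 125; grand total N = 260.
Expected count = (row total × column total) / N = 64 × 125 / 260 = 30.769.

30.769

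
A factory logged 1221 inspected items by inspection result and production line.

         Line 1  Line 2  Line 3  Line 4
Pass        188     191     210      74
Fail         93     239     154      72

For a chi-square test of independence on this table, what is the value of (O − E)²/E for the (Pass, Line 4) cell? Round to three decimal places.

0.351

Row total (Pass) = 663; column total (Line 4) = 146; N = 1221.
Expected count E = 663 × 146 / 1221 = 79.2776.
Contribution = (O − E)²/E = (74 − 79.2776)² / 79.2776 = 0.351.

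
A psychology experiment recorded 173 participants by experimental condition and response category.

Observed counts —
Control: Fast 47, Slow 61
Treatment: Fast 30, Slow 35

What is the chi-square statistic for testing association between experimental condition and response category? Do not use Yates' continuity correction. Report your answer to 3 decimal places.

0.114

Row totals: 108, 65. Column totals: 77, 96. Grand total N = 173.
Expected counts (row total × column total / N):
  Control, Fast: 108×77/173 = 48.0694
  Control, Slow: 108×96/173 = 59.9306
  Treatment, Fast: 65×77/173 = 28.9306
  Treatment, Slow: 65×96/173 = 36.0694
Contributions (O − E)²/E:
  (47 − 48.0694)²/48.0694 = 0.0238
  (61 − 59.9306)²/59.9306 = 0.0191
  (30 − 28.9306)²/28.9306 = 0.0395
  (35 − 36.0694)²/36.0694 = 0.0317
χ² = 0.0238 + 0.0191 + 0.0395 + 0.0317 = 0.114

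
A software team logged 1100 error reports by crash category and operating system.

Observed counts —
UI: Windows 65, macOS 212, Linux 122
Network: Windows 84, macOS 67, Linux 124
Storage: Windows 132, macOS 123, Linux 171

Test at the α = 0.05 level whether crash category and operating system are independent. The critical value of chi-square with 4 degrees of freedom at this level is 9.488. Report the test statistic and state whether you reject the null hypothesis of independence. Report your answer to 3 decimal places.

Row totals: 399, 275, 426. Column totals: 281, 402, 417. Grand total N = 1100.
Expected counts (row total × column total / N):
  UI, Windows: 399×281/1100 = 101.9264
  UI, macOS: 399×402/1100 = 145.8164
  UI, Linux: 399×417/1100 = 151.2573
  Network, Windows: 275×281/1100 = 70.2500
  Network, macOS: 275×402/1100 = 100.5000
  Network, Linux: 275×417/1100 = 104.2500
  Storage, Windows: 426×281/1100 = 108.8236
  Storage, macOS: 426×402/1100 = 155.6836
  Storage, Linux: 426×417/1100 = 161.4927
Contributions (O − E)²/E:
  (65 − 101.9264)²/101.9264 = 13.3779
  (212 − 145.8164)²/145.8164 = 30.0396
  (122 − 151.2573)²/151.2573 = 5.6592
  (84 − 70.2500)²/70.2500 = 2.6913
  (67 − 100.5000)²/100.5000 = 11.1667
  (124 − 104.2500)²/104.2500 = 3.7416
  (132 − 108.8236)²/108.8236 = 4.9359
  (123 − 155.6836)²/155.6836 = 6.8615
  (171 − 161.4927)²/161.4927 = 0.5597
χ² = 13.3779 + 30.0396 + 5.6592 + 2.6913 + 11.1667 + 3.7416 + 4.9359 + 6.8615 + 0.5597 = 79.033
df = (3−1)(3−1) = 4. Since 79.033 > 9.488, reject the null hypothesis of independence at α = 0.05.

79.033; reject H₀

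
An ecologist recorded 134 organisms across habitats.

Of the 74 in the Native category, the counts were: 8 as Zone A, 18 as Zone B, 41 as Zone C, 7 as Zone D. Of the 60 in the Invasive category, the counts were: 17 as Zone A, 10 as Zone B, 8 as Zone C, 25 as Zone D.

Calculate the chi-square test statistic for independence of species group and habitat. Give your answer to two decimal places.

Row totals: 74, 60. Column totals: 25, 28, 49, 32. Grand total N = 134.
Expected counts (row total × column total / N):
  Native, Zone A: 74×25/134 = 13.806
  Native, Zone B: 74×28/134 = 15.463
  Native, Zone C: 74×49/134 = 27.060
  Native, Zone D: 74×32/134 = 17.672
  Invasive, Zone A: 60×25/134 = 11.194
  Invasive, Zone B: 60×28/134 = 12.537
  Invasive, Zone C: 60×49/134 = 21.940
  Invasive, Zone D: 60×32/134 = 14.328
Contributions (O − E)²/E:
  (8 − 13.806)²/13.806 = 2.4417
  (18 − 15.463)²/15.463 = 0.4162
  (41 − 27.060)²/27.060 = 7.1812
  (7 − 17.672)²/17.672 = 6.4447
  (17 − 11.194)²/11.194 = 3.0114
  (10 − 12.537)²/12.537 = 0.5134
  (8 − 21.940)²/21.940 = 8.8570
  (25 − 14.328)²/14.328 = 7.9489
χ² = 2.4417 + 0.4162 + 7.1812 + 6.4447 + 3.0114 + 0.5134 + 8.8570 + 7.9489 = 36.81

36.81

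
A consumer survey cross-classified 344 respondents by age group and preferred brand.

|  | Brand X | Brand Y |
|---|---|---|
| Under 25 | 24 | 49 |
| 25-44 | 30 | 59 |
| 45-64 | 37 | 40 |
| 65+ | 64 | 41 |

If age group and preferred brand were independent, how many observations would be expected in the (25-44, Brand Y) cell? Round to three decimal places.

Row total (25-44) = 89; column total (Brand Y) = 189; grand total N = 344.
Expected count = (row total × column total) / N = 89 × 189 / 344 = 48.898.

48.898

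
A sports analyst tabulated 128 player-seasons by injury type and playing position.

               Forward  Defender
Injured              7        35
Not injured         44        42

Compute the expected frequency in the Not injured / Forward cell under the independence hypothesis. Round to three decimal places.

Row total (Not injured) = 86; column total (Forward) = 51; grand total N = 128.
Expected count = (row total × column total) / N = 86 × 51 / 128 = 34.266.

34.266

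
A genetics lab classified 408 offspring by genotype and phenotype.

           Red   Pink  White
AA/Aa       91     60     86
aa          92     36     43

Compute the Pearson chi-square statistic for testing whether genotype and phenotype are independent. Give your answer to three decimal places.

Row totals: 237, 171. Column totals: 183, 96, 129. Grand total N = 408.
Expected counts (row total × column total / N):
  AA/Aa, Red: 237×183/408 = 106.3015
  AA/Aa, Pink: 237×96/408 = 55.7647
  AA/Aa, White: 237×129/408 = 74.9338
  aa, Red: 171×183/408 = 76.6985
  aa, Pink: 171×96/408 = 40.2353
  aa, White: 171×129/408 = 54.0662
Contributions (O − E)²/E:
  (91 − 106.3015)²/106.3015 = 2.2026
  (60 − 55.7647)²/55.7647 = 0.3217
  (86 − 74.9338)²/74.9338 = 1.6343
  (92 − 76.6985)²/76.6985 = 3.0527
  (36 − 40.2353)²/40.2353 = 0.4458
  (43 − 54.0662)²/54.0662 = 2.2650
χ² = 2.2026 + 0.3217 + 1.6343 + 3.0527 + 0.4458 + 2.2650 = 9.922

9.922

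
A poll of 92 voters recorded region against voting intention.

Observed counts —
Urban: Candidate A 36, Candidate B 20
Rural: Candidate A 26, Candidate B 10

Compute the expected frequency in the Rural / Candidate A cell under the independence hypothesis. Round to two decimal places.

Row total (Rural) = 36; column total (Candidate A) = 62; grand total N = 92.
Expected count = (row total × column total) / N = 36 × 62 / 92 = 24.26.

24.26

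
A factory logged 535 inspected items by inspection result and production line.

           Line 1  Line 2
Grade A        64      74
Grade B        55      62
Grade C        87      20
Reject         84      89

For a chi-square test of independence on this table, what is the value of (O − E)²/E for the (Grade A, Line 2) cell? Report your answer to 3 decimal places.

Row total (Grade A) = 138; column total (Line 2) = 245; N = 535.
Expected count E = 138 × 245 / 535 = 63.1963.
Contribution = (O − E)²/E = (74 − 63.1963)² / 63.1963 = 1.847.

1.847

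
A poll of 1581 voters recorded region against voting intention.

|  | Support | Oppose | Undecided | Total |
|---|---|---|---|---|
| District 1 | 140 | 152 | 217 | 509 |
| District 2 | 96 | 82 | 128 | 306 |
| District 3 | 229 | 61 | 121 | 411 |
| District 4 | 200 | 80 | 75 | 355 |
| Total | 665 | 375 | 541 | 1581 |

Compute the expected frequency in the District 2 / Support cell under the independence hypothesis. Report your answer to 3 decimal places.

Row total (District 2) = 306; column total (Support) = 665; grand total N = 1581.
Expected count = (row total × column total) / N = 306 × 665 / 1581 = 128.710.

128.710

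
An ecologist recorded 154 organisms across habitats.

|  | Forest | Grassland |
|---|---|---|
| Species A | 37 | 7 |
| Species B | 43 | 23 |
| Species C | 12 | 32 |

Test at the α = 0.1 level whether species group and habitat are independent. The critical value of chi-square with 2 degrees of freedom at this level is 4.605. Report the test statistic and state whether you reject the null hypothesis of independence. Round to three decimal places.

30.936; reject H₀

Row totals: 44, 66, 44. Column totals: 92, 62. Grand total N = 154.
Expected counts (row total × column total / N):
  Species A, Forest: 44×92/154 = 26.2857
  Species A, Grassland: 44×62/154 = 17.7143
  Species B, Forest: 66×92/154 = 39.4286
  Species B, Grassland: 66×62/154 = 26.5714
  Species C, Forest: 44×92/154 = 26.2857
  Species C, Grassland: 44×62/154 = 17.7143
Contributions (O − E)²/E:
  (37 − 26.2857)²/26.2857 = 4.3673
  (7 − 17.7143)²/17.7143 = 6.4804
  (43 − 39.4286)²/39.4286 = 0.3235
  (23 − 26.5714)²/26.5714 = 0.4800
  (12 − 26.2857)²/26.2857 = 7.7640
  (32 − 17.7143)²/17.7143 = 11.5207
χ² = 4.3673 + 6.4804 + 0.3235 + 0.4800 + 7.7640 + 11.5207 = 30.936
df = (3−1)(2−1) = 2. Since 30.936 > 4.605, reject the null hypothesis of independence at α = 0.1.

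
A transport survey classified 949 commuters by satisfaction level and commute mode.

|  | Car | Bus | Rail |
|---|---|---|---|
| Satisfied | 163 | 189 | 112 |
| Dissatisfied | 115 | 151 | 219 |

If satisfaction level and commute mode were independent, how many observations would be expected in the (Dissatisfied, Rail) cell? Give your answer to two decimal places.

169.16

Row total (Dissatisfied) = 485; column total (Rail) = 331; grand total N = 949.
Expected count = (row total × column total) / N = 485 × 331 / 949 = 169.16.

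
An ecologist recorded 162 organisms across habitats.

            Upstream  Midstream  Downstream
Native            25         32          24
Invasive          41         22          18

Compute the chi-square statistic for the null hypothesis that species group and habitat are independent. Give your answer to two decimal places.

6.59

Row totals: 81, 81. Column totals: 66, 54, 42. Grand total N = 162.
Expected counts (row total × column total / N):
  Native, Upstream: 81×66/162 = 33.000
  Native, Midstream: 81×54/162 = 27.000
  Native, Downstream: 81×42/162 = 21.000
  Invasive, Upstream: 81×66/162 = 33.000
  Invasive, Midstream: 81×54/162 = 27.000
  Invasive, Downstream: 81×42/162 = 21.000
Contributions (O − E)²/E:
  (25 − 33.000)²/33.000 = 1.9394
  (32 − 27.000)²/27.000 = 0.9259
  (24 − 21.000)²/21.000 = 0.4286
  (41 − 33.000)²/33.000 = 1.9394
  (22 − 27.000)²/27.000 = 0.9259
  (18 − 21.000)²/21.000 = 0.4286
χ² = 1.9394 + 0.9259 + 0.4286 + 1.9394 + 0.9259 + 0.4286 = 6.59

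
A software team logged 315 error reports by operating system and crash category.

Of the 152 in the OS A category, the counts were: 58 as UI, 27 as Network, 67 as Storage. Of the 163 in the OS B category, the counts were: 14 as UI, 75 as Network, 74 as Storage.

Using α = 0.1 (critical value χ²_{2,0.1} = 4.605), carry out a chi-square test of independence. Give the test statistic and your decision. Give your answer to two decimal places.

49.50; reject H₀

Row totals: 152, 163. Column totals: 72, 102, 141. Grand total N = 315.
Expected counts (row total × column total / N):
  OS A, UI: 152×72/315 = 34.743
  OS A, Network: 152×102/315 = 49.219
  OS A, Storage: 152×141/315 = 68.038
  OS B, UI: 163×72/315 = 37.257
  OS B, Network: 163×102/315 = 52.781
  OS B, Storage: 163×141/315 = 72.962
Contributions (O − E)²/E:
  (58 − 34.743)²/34.743 = 15.5683
  (27 − 49.219)²/49.219 = 10.0304
  (67 − 68.038)²/68.038 = 0.0158
  (14 − 37.257)²/37.257 = 14.5178
  (75 − 52.781)²/52.781 = 9.3534
  (74 − 72.962)²/72.962 = 0.0148
χ² = 15.5683 + 10.0304 + 0.0158 + 14.5178 + 9.3534 + 0.0148 = 49.50
df = (2−1)(3−1) = 2. Since 49.50 > 4.605, reject the null hypothesis of independence at α = 0.1.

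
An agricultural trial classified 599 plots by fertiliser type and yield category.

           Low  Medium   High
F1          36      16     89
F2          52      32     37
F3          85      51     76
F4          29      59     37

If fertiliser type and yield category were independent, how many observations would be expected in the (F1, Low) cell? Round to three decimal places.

47.549

Row total (F1) = 141; column total (Low) = 202; grand total N = 599.
Expected count = (row total × column total) / N = 141 × 202 / 599 = 47.549.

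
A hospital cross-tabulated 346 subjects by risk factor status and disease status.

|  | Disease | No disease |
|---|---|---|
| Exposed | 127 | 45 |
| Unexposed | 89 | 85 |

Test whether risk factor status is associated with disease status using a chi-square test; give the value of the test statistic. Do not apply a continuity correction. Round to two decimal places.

18.98

Row totals: 172, 174. Column totals: 216, 130. Grand total N = 346.
Expected counts (row total × column total / N):
  Exposed, Disease: 172×216/346 = 107.376
  Exposed, No disease: 172×130/346 = 64.624
  Unexposed, Disease: 174×216/346 = 108.624
  Unexposed, No disease: 174×130/346 = 65.376
Contributions (O − E)²/E:
  (127 − 107.376)²/107.376 = 3.5865
  (45 − 64.624)²/64.624 = 5.9591
  (89 − 108.624)²/108.624 = 3.5453
  (85 − 65.376)²/65.376 = 5.8906
χ² = 3.5865 + 5.9591 + 3.5453 + 5.8906 = 18.98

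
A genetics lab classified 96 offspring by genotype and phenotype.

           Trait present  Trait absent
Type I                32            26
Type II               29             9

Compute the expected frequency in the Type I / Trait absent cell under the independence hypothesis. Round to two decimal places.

Row total (Type I) = 58; column total (Trait absent) = 35; grand total N = 96.
Expected count = (row total × column total) / N = 58 × 35 / 96 = 21.15.

21.15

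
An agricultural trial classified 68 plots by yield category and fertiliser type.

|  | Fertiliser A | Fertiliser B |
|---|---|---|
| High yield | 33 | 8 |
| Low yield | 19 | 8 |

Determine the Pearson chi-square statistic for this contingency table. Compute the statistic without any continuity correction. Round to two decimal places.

0.93

Row totals: 41, 27. Column totals: 52, 16. Grand total N = 68.
Expected counts (row total × column total / N):
  High yield, Fertiliser A: 41×52/68 = 31.353
  High yield, Fertiliser B: 41×16/68 = 9.647
  Low yield, Fertiliser A: 27×52/68 = 20.647
  Low yield, Fertiliser B: 27×16/68 = 6.353
Contributions (O − E)²/E:
  (33 − 31.353)²/31.353 = 0.0865
  (8 − 9.647)²/9.647 = 0.2812
  (19 − 20.647)²/20.647 = 0.1314
  (8 − 6.353)²/6.353 = 0.4270
χ² = 0.0865 + 0.2812 + 0.1314 + 0.4270 = 0.93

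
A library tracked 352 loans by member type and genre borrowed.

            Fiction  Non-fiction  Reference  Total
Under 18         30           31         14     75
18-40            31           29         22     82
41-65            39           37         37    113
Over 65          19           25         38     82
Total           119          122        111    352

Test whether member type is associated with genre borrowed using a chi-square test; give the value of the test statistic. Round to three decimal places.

Grand total N = 352.
Expected counts (row total × column total / N):
  Under 18, Fiction: 75×119/352 = 25.35511
  Under 18, Non-fiction: 75×122/352 = 25.99432
  Under 18, Reference: 75×111/352 = 23.65057
  18-40, Fiction: 82×119/352 = 27.72159
  18-40, Non-fiction: 82×122/352 = 28.42045
  18-40, Reference: 82×111/352 = 25.85795
  41-65, Fiction: 113×119/352 = 38.20170
  41-65, Non-fiction: 113×122/352 = 39.16477
  41-65, Reference: 113×111/352 = 35.63352
  Over 65, Fiction: 82×119/352 = 27.72159
  Over 65, Non-fiction: 82×122/352 = 28.42045
  Over 65, Reference: 82×111/352 = 25.85795
Contributions (O − E)²/E:
  (30 − 25.35511)²/25.35511 = 0.8509
  (31 − 25.99432)²/25.99432 = 0.9639
  (14 − 23.65057)²/23.65057 = 3.9379
  (31 − 27.72159)²/27.72159 = 0.3877
  (29 − 28.42045)²/28.42045 = 0.0118
  (22 − 25.85795)²/25.85795 = 0.5756
  (39 − 38.20170)²/38.20170 = 0.0167
  (37 − 39.16477)²/39.16477 = 0.1197
  (37 − 35.63352)²/35.63352 = 0.0524
  (19 − 27.72159)²/27.72159 = 2.7439
  (25 − 28.42045)²/28.42045 = 0.4117
  (38 − 25.85795)²/25.85795 = 5.7015
χ² = 0.8509 + 0.9639 + 3.9379 + 0.3877 + 0.0118 + 0.5756 + 0.0167 + 0.1197 + 0.0524 + 2.7439 + 0.4117 + 5.7015 = 15.774

15.774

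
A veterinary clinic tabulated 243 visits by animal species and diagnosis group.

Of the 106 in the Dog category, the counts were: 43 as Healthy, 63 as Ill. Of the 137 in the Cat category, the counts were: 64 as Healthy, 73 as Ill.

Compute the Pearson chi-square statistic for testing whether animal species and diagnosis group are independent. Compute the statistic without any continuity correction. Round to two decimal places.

Row totals: 106, 137. Column totals: 107, 136. Grand total N = 243.
Expected counts (row total × column total / N):
  Dog, Healthy: 106×107/243 = 46.675
  Dog, Ill: 106×136/243 = 59.325
  Cat, Healthy: 137×107/243 = 60.325
  Cat, Ill: 137×136/243 = 76.675
Contributions (O − E)²/E:
  (43 − 46.675)²/46.675 = 0.2894
  (63 − 59.325)²/59.325 = 0.2277
  (64 − 60.325)²/60.325 = 0.2239
  (73 − 76.675)²/76.675 = 0.1761
χ² = 0.2894 + 0.2277 + 0.2239 + 0.1761 = 0.92

0.92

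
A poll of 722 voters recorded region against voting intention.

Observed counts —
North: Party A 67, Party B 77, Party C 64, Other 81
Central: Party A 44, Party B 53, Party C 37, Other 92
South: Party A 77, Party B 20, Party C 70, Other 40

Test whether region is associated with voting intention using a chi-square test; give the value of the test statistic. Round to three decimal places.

Row totals: 289, 226, 207. Column totals: 188, 150, 171, 213. Grand total N = 722.
Expected counts (row total × column total / N):
  North, Party A: 289×188/722 = 75.2521
  North, Party B: 289×150/722 = 60.0416
  North, Party C: 289×171/722 = 68.4474
  North, Other: 289×213/722 = 85.2590
  Central, Party A: 226×188/722 = 58.8476
  Central, Party B: 226×150/722 = 46.9529
  Central, Party C: 226×171/722 = 53.5263
  Central, Other: 226×213/722 = 66.6731
  South, Party A: 207×188/722 = 53.9003
  South, Party B: 207×150/722 = 43.0055
  South, Party C: 207×171/722 = 49.0263
  South, Other: 207×213/722 = 61.0679
Contributions (O − E)²/E:
  (67 − 75.2521)²/75.2521 = 0.9049
  (77 − 60.0416)²/60.0416 = 4.7898
  (64 − 68.4474)²/68.4474 = 0.2890
  (81 − 85.2590)²/85.2590 = 0.2128
  (44 − 58.8476)²/58.8476 = 3.7461
  (53 − 46.9529)²/46.9529 = 0.7788
  (37 − 53.5263)²/53.5263 = 5.1025
  (92 − 66.6731)²/66.6731 = 9.6208
  (77 − 53.9003)²/53.9003 = 9.8997
  (20 − 43.0055)²/43.0055 = 12.3066
  (70 − 49.0263)²/49.0263 = 8.9727
  (40 − 61.0679)²/61.0679 = 7.2682
χ² = 0.9049 + 4.7898 + 0.2890 + 0.2128 + 3.7461 + 0.7788 + 5.1025 + 9.6208 + 9.8997 + 12.3066 + 8.9727 + 7.2682 = 63.892

63.892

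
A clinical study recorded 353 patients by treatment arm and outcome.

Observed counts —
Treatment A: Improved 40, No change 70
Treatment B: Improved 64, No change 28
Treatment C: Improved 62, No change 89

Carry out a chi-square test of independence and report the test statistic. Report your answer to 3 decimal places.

25.939

Row totals: 110, 92, 151. Column totals: 166, 187. Grand total N = 353.
Expected counts (row total × column total / N):
  Treatment A, Improved: 110×166/353 = 51.7280
  Treatment A, No change: 110×187/353 = 58.2720
  Treatment B, Improved: 92×166/353 = 43.2635
  Treatment B, No change: 92×187/353 = 48.7365
  Treatment C, Improved: 151×166/353 = 71.0085
  Treatment C, No change: 151×187/353 = 79.9915
Contributions (O − E)²/E:
  (40 − 51.7280)²/51.7280 = 2.6590
  (70 − 58.2720)²/58.2720 = 2.3604
  (64 − 43.2635)²/43.2635 = 9.9392
  (28 − 48.7365)²/48.7365 = 8.8230
  (62 − 71.0085)²/71.0085 = 1.1429
  (89 − 79.9915)²/79.9915 = 1.0145
χ² = 2.6590 + 2.3604 + 9.9392 + 8.8230 + 1.1429 + 1.0145 = 25.939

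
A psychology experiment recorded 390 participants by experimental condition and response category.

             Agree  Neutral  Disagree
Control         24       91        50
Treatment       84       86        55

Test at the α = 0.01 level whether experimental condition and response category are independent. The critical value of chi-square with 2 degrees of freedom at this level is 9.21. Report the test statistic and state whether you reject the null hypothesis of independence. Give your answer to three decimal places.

25.075; reject H₀

Row totals: 165, 225. Column totals: 108, 177, 105. Grand total N = 390.
Expected counts (row total × column total / N):
  Control, Agree: 165×108/390 = 45.6923
  Control, Neutral: 165×177/390 = 74.8846
  Control, Disagree: 165×105/390 = 44.4231
  Treatment, Agree: 225×108/390 = 62.3077
  Treatment, Neutral: 225×177/390 = 102.1154
  Treatment, Disagree: 225×105/390 = 60.5769
Contributions (O − E)²/E:
  (24 − 45.6923)²/45.6923 = 10.2984
  (91 − 74.8846)²/74.8846 = 3.4681
  (50 − 44.4231)²/44.4231 = 0.7001
  (84 − 62.3077)²/62.3077 = 7.5521
  (86 − 102.1154)²/102.1154 = 2.5433
  (55 − 60.5769)²/60.5769 = 0.5134
χ² = 10.2984 + 3.4681 + 0.7001 + 7.5521 + 2.5433 + 0.5134 = 25.075
df = (2−1)(3−1) = 2. Since 25.075 > 9.21, reject the null hypothesis of independence at α = 0.01.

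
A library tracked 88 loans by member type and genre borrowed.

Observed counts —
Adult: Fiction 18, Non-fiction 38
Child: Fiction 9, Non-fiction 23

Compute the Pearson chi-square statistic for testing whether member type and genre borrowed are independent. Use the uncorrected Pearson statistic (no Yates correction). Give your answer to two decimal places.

0.15

Row totals: 56, 32. Column totals: 27, 61. Grand total N = 88.
Expected counts (row total × column total / N):
  Adult, Fiction: 56×27/88 = 17.182
  Adult, Non-fiction: 56×61/88 = 38.818
  Child, Fiction: 32×27/88 = 9.818
  Child, Non-fiction: 32×61/88 = 22.182
Contributions (O − E)²/E:
  (18 − 17.182)²/17.182 = 0.0389
  (38 − 38.818)²/38.818 = 0.0172
  (9 − 9.818)²/9.818 = 0.0682
  (23 − 22.182)²/22.182 = 0.0302
χ² = 0.0389 + 0.0172 + 0.0682 + 0.0302 = 0.15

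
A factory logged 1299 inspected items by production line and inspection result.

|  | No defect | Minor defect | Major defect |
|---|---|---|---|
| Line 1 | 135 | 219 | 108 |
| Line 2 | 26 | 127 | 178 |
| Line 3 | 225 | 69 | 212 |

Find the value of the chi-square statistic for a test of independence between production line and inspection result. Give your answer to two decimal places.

231.47

Row totals: 462, 331, 506. Column totals: 386, 415, 498. Grand total N = 1299.
Expected counts (row total × column total / N):
  Line 1, No defect: 462×386/1299 = 137.284
  Line 1, Minor defect: 462×415/1299 = 147.598
  Line 1, Major defect: 462×498/1299 = 177.118
  Line 2, No defect: 331×386/1299 = 98.357
  Line 2, Minor defect: 331×415/1299 = 105.747
  Line 2, Major defect: 331×498/1299 = 126.896
  Line 3, No defect: 506×386/1299 = 150.359
  Line 3, Minor defect: 506×415/1299 = 161.655
  Line 3, Major defect: 506×498/1299 = 193.986
Contributions (O − E)²/E:
  (135 − 137.284)²/137.284 = 0.0380
  (219 − 147.598)²/147.598 = 34.5414
  (108 − 177.118)²/177.118 = 26.9724
  (26 − 98.357)²/98.357 = 53.2299
  (127 − 105.747)²/105.747 = 4.2714
  (178 − 126.896)²/126.896 = 20.5808
  (225 − 150.359)²/150.359 = 37.0532
  (69 − 161.655)²/161.655 = 53.1066
  (212 − 193.986)²/193.986 = 1.6728
χ² = 0.0380 + 34.5414 + 26.9724 + 53.2299 + 4.2714 + 20.5808 + 37.0532 + 53.1066 + 1.6728 = 231.47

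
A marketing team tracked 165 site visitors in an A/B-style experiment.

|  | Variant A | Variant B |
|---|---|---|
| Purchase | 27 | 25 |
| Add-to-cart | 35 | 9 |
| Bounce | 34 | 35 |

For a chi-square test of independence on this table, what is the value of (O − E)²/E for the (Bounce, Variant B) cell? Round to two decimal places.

1.31

Row total (Bounce) = 69; column total (Variant B) = 69; N = 165.
Expected count E = 69 × 69 / 165 = 28.855.
Contribution = (O − E)²/E = (35 − 28.855)² / 28.855 = 1.31.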